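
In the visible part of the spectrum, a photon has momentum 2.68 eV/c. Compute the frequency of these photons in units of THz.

Use h = 6.62607015e-34 J·s, c = 2.99792458e8 m/s, 1 eV = 1.602176634e-19 J.
First convert: p = 2.68 eV/c = 1.4323e-27 kg·m/s.
Apply f = pc/h: f = 6.480e14 Hz.
Converting to THz: f = 648.0 THz ≈ 648 THz.

648 THz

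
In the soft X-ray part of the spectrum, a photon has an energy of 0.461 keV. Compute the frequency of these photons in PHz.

111 PHz

(h = 6.62607015e-34 J·s, 1 eV = 1.602176634e-19 J.)
Convert to SI: E = 0.461 keV = 7.3860e-17 J.
The photon relation is f = E/h, giving f = 1.115e17 Hz.
Converting to PHz: f = 111.5 PHz ≈ 111 PHz.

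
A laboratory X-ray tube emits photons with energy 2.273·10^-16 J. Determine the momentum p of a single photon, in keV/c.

For a photon p = E/c, so p = 7.582·10^-25 kg·m/s.
Converting to keV/c: p = 1.419 keV/c ≈ 1.42 keV/c.

1.42 keV/c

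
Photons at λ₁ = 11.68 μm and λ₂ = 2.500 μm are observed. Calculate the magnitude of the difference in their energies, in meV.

Using E = hc/λ: E₁ = 1.7007e-20 J, E₂ = 7.9458e-20 J.
|ΔE| = |1.7007e-20 − 7.9458e-20| = 6.25e-20 J = 390 meV.

390 meV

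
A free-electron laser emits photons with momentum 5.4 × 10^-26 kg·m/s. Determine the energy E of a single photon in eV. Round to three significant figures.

101 eV

Use c = 2.99792458 × 10^8 m/s, 1 eV = 1.602176634 × 10^-19 J.
Since E = pc for a photon, E = 1.619 × 10^-17 J.
Converting to eV: E = 101.0 eV ≈ 101 eV.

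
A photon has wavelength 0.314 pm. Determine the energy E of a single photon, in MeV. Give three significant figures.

Convert to SI: λ = 0.314 pm = 3.14e-13 m.
Since E = hc/λ for a photon, E = 6.326e-13 J.
Converting to MeV: E = 3.949 MeV ≈ 3.95 MeV.

3.95 MeV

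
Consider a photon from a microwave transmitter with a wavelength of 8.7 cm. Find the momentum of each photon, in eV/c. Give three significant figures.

1.43e-5 eV/c

Convert to SI: λ = 8.7 cm = 0.087 m.
Apply p = h/λ: p = 7.616e-33 kg·m/s.
Converting to eV/c: p = 1.425e-5 eV/c ≈ 1.43e-5 eV/c.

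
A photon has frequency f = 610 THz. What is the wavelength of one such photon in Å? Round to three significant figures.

4910 Å

Take c = 2.99792458e8 m/s.
In SI units: f = 610 THz = 6.1e14 Hz.
For a photon λ = c/f, so λ = 4.915e-7 m.
Converting to Å: λ = 4915 Å ≈ 4910 Å.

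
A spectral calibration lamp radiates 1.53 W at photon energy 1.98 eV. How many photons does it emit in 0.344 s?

1.66e18 photons

Total energy: E_total = P·t = 1.53 × 0.344 = 0.5263 J.
Per-photon energy: E = 3.172e-19 J.
N = E_total / E_photon = 1.66e18.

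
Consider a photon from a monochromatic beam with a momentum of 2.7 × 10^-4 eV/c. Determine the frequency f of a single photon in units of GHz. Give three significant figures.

65.3 GHz

Convert to SI: p = 2.7 × 10^-4 eV/c = 1.4430 × 10^-31 kg·m/s.
Apply f = pc/h: f = 6.529 × 10^10 Hz.
Converting to GHz: f = 65.29 GHz ≈ 65.3 GHz.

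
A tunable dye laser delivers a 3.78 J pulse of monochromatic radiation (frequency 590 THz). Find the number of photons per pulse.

9.67 × 10^18 photons

Per-photon energy: E = 3.909 × 10^-19 J (from frequency = 590 THz).
N = E_total / E_photon = 3.78 J / 3.909 × 10^-19 J = 9.67 × 10^18.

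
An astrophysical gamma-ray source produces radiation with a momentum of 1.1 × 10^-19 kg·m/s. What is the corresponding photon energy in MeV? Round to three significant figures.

206 MeV

(c = 2.99792458 × 10^8 m/s, 1 eV = 1.602176634 × 10^-19 J.)
For a photon E = pc, so E = 3.298 × 10^-11 J.
Converting to MeV: E = 205.8 MeV ≈ 206 MeV.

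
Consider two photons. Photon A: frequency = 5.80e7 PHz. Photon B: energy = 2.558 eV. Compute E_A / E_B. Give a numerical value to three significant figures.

E_A = 3.843e-11 J (from frequency = 5.80e7 PHz, via E = hf).
E_B = 4.098e-19 J (from energy = 2.558 eV, via E given directly).
Ratio = 3.843e-11 / 4.098e-19 = 9.38e7.

9.38e7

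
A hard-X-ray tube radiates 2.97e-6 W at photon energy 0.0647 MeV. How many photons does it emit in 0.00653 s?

Total energy: E_total = P·t = 2.97e-6 × 0.00653 = 1.939e-8 J.
Per-photon energy: E = 1.037e-14 J.
N = E_total / E_photon = 1.87e6.

1.87e6 photons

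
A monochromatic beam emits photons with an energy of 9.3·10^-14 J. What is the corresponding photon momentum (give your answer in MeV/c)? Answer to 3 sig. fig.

0.580 MeV/c

Use c = 2.99792458·10^8 m/s, 1 eV = 1.602176634·10^-19 J.
The photon relation is p = E/c, giving p = 3.102·10^-22 kg·m/s.
Converting to MeV/c: p = 0.5805 MeV/c ≈ 0.580 MeV/c.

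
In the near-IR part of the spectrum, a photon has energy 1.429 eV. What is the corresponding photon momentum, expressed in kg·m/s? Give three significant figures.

7.64e-28 kg·m/s

First convert: E = 1.429 eV = 2.2895e-19 J.
The photon relation is p = E/c, giving p = 7.637e-28 kg·m/s.
So p ≈ 7.64e-28 kg·m/s.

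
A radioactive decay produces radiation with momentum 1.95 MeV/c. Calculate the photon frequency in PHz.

Convert to SI: p = 1.95 MeV/c = 1.0421·10^-21 kg·m/s.
The photon relation is f = pc/h, giving f = 4.715·10^20 Hz.
Converting to PHz: f = 471500 PHz ≈ 4.72·10^5 PHz.

4.72·10^5 PHz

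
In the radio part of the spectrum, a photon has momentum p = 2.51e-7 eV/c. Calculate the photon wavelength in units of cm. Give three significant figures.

494 cm

Take h = 6.62607015e-34 J·s, c = 2.99792458e8 m/s, 1 eV = 1.602176634e-19 J.
Convert to SI: p = 2.51e-7 eV/c = 1.3414e-34 kg·m/s.
The photon relation is λ = h/p, giving λ = 4.940 m.
Converting to cm: λ = 494.0 cm ≈ 494 cm.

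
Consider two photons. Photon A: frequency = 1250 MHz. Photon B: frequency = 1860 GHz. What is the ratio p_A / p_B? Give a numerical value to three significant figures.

6.72e-4

p_A = 2.763e-33 kg·m/s (from frequency = 1250 MHz, via p = hf/c).
p_B = 4.111e-30 kg·m/s (from frequency = 1860 GHz, via p = hf/c).
Ratio = 2.763e-33 / 4.111e-30 = 6.72e-4.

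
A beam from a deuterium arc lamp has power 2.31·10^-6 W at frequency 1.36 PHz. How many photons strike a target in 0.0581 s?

Total energy: E_total = P·t = 2.31·10^-6 × 0.0581 = 1.342·10^-7 J.
Per-photon energy: E = 9.011·10^-19 J.
N = E_total / E_photon = 1.49·10^11.

1.49·10^11 photons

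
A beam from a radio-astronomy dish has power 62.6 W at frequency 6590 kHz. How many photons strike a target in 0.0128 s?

1.84 × 10^26 photons

Total energy: E_total = P·t = 62.6 × 0.0128 = 0.8013 J.
Per-photon energy: E = 4.367 × 10^-27 J.
N = E_total / E_photon = 1.84 × 10^26.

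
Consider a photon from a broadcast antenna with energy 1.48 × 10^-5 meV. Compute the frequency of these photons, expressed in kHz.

Convert to SI: E = 1.48 × 10^-5 meV = 2.3712 × 10^-27 J.
The photon relation is f = E/h, giving f = 3.579 × 10^6 Hz.
Converting to kHz: f = 3579 kHz ≈ 3580 kHz.

3580 kHz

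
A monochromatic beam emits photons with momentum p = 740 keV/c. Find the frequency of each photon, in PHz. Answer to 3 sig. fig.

1.79 × 10^5 PHz

Use h = 6.62607015 × 10^-34 J·s, c = 2.99792458 × 10^8 m/s, 1 eV = 1.602176634 × 10^-19 J.
In SI units: p = 740 keV/c = 3.9548 × 10^-22 kg·m/s.
Since f = pc/h for a photon, f = 1.789 × 10^20 Hz.
Converting to PHz: f = 178900 PHz ≈ 1.79 × 10^5 PHz.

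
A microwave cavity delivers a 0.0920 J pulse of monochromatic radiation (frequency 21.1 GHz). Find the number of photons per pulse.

6.58 × 10^21 photons

Per-photon energy: E = 1.398 × 10^-23 J (from frequency = 21.1 GHz).
N = E_total / E_photon = 0.0920 J / 1.398 × 10^-23 J = 6.58 × 10^21.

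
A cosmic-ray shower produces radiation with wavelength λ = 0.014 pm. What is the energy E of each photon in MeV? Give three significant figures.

88.6 MeV

First convert: λ = 0.014 pm = 1.4e-14 m.
Since E = hc/λ for a photon, E = 1.419e-11 J.
Converting to MeV: E = 88.56 MeV ≈ 88.6 MeV.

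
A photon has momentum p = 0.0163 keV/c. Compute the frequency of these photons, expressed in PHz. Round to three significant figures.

First convert: p = 0.0163 keV/c = 8.7112e-27 kg·m/s.
Since f = pc/h for a photon, f = 3.941e15 Hz.
Converting to PHz: f = 3.941 PHz ≈ 3.94 PHz.

3.94 PHz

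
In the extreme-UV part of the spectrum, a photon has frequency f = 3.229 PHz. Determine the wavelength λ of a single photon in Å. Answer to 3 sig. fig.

(c = 2.99792458 × 10^8 m/s.)
Convert to SI: f = 3.229 PHz = 3.229 × 10^15 Hz.
The photon relation is λ = c/f, giving λ = 9.284 × 10^-8 m.
Converting to Å: λ = 928.4 Å ≈ 928 Å.

928 Å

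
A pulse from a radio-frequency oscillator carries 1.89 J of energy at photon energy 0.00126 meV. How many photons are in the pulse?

9.36e24 photons

Per-photon energy: E = 2.019e-25 J (from energy = 0.00126 meV).
N = E_total / E_photon = 1.89 J / 2.019e-25 J = 9.36e24.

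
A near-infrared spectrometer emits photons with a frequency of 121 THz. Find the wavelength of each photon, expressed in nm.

(c = 2.99792458 × 10^8 m/s.)
Convert to SI: f = 121 THz = 1.21 × 10^14 Hz.
Apply λ = c/f: λ = 2.478 × 10^-6 m.
Converting to nm: λ = 2478 nm ≈ 2480 nm.

2480 nm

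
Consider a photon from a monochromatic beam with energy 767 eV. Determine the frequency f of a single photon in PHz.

First convert: E = 767 eV = 1.2289·10^-16 J.
Apply f = E/h: f = 1.855·10^17 Hz.
Converting to PHz: f = 185.5 PHz ≈ 185 PHz.

185 PHz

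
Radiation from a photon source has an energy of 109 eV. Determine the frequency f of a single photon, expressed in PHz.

Take h = 6.62607015 × 10^-34 J·s, 1 eV = 1.602176634 × 10^-19 J.
Convert to SI: E = 109 eV = 1.7464 × 10^-17 J.
The photon relation is f = E/h, giving f = 2.636 × 10^16 Hz.
Converting to PHz: f = 26.36 PHz ≈ 26.4 PHz.

26.4 PHz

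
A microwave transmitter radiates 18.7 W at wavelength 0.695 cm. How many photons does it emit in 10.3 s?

Total energy: E_total = P·t = 18.7 × 10.3 = 192.6 J.
Per-photon energy: E = 2.858e-23 J.
N = E_total / E_photon = 6.74e24.

6.74e24 photons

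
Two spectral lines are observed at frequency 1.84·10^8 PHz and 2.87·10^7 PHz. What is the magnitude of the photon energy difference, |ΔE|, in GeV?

0.642 GeV

Using E = hf: E₁ = 1.219·10^-10 J, E₂ = 1.902·10^-11 J.
|ΔE| = |1.219·10^-10 − 1.902·10^-11| = 1.03·10^-10 J = 0.642 GeV.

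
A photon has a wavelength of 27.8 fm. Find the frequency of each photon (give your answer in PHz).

1.08 × 10^7 PHz

Take c = 2.99792458 × 10^8 m/s.
In SI units: λ = 27.8 fm = 2.78 × 10^-14 m.
For a photon f = c/λ, so f = 1.078 × 10^22 Hz.
Converting to PHz: f = 1.078 × 10^7 PHz ≈ 1.08 × 10^7 PHz.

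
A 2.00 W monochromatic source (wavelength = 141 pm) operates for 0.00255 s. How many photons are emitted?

3.62 × 10^12 photons

Total energy: E_total = P·t = 2.00 × 0.00255 = 0.005100 J.
Per-photon energy: E = 1.409 × 10^-15 J.
N = E_total / E_photon = 3.62 × 10^12.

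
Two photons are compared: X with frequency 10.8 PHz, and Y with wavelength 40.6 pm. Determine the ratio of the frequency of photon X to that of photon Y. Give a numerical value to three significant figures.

f_X = 1.080 × 10^16 Hz (from frequency = 10.8 PHz, via f given directly).
f_Y = 7.384 × 10^18 Hz (from wavelength = 40.6 pm, via f = c/λ).
Ratio = 1.080 × 10^16 / 7.384 × 10^18 = 1.46 × 10^-3.

1.46 × 10^-3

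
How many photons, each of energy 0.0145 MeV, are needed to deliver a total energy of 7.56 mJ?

3.25e12 photons

Per-photon energy: E = 2.323e-15 J (from energy = 0.0145 MeV).
N = E_total / E_photon = 0.00756 J / 2.323e-15 J = 3.25e12.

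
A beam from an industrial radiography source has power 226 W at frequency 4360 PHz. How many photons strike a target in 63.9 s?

Total energy: E_total = P·t = 226 × 63.9 = 14440 J.
Per-photon energy: E = 2.889e-15 J.
N = E_total / E_photon = 5.00e18.

5.00e18 photons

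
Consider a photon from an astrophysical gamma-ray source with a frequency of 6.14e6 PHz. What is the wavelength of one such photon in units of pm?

0.0488 pm

(c = 2.99792458e8 m/s.)
Convert to SI: f = 6.14e6 PHz = 6.14e21 Hz.
For a photon λ = c/f, so λ = 4.883e-14 m.
Converting to pm: λ = 0.04883 pm ≈ 0.0488 pm.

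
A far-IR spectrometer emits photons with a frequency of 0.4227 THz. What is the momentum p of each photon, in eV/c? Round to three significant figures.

1.75 × 10^-3 eV/c

Take h = 6.62607015 × 10^-34 J·s, c = 2.99792458 × 10^8 m/s, 1 eV = 1.602176634 × 10^-19 J.
Convert to SI: f = 0.4227 THz = 4.227 × 10^11 Hz.
The photon relation is p = hf/c, giving p = 9.343 × 10^-31 kg·m/s.
Converting to eV/c: p = 0.001748 eV/c ≈ 1.75 × 10^-3 eV/c.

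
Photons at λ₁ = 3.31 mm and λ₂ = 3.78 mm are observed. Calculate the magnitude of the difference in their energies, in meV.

Using E = hc/λ: E₁ = 6.001·10^-23 J, E₂ = 5.255·10^-23 J.
|ΔE| = |6.001·10^-23 − 5.255·10^-23| = 7.46·10^-24 J = 0.0466 meV.

0.0466 meV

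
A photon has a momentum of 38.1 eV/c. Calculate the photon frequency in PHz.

9.21 PHz

Take h = 6.62607015e-34 J·s, c = 2.99792458e8 m/s, 1 eV = 1.602176634e-19 J.
In SI units: p = 38.1 eV/c = 2.0362e-26 kg·m/s.
Since f = pc/h for a photon, f = 9.213e15 Hz.
Converting to PHz: f = 9.213 PHz ≈ 9.21 PHz.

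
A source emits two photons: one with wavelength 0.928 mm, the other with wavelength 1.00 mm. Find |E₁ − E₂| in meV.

0.0962 meV

Using E = hc/λ: E₁ = 2.141·10^-22 J, E₂ = 1.986·10^-22 J.
|ΔE| = |2.141·10^-22 − 1.986·10^-22| = 1.54·10^-23 J = 0.0962 meV.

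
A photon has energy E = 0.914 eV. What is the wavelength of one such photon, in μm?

Convert to SI: E = 0.914 eV = 1.4644 × 10^-19 J.
For a photon λ = hc/E, so λ = 1.357 × 10^-6 m.
Converting to μm: λ = 1.357 μm ≈ 1.36 μm.

1.36 μm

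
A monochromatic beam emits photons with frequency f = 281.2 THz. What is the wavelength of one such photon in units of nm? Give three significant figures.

1070 nm

Use c = 2.99792458e8 m/s.
First convert: f = 281.2 THz = 2.812e14 Hz.
The photon relation is λ = c/f, giving λ = 1.066e-6 m.
Converting to nm: λ = 1066 nm ≈ 1070 nm.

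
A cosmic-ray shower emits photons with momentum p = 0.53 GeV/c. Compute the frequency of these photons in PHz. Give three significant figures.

Take h = 6.62607015 × 10^-34 J·s, c = 2.99792458 × 10^8 m/s, 1 eV = 1.602176634 × 10^-19 J.
Convert to SI: p = 0.53 GeV/c = 2.8325 × 10^-19 kg·m/s.
Apply f = pc/h: f = 1.282 × 10^23 Hz.
Converting to PHz: f = 1.282 × 10^8 PHz ≈ 1.28 × 10^8 PHz.

1.28 × 10^8 PHz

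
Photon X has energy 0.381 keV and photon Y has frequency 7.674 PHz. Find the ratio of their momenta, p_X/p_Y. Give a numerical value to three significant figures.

12.0

p_X = 2.036e-25 kg·m/s (from energy = 0.381 keV, via p = E/c).
p_Y = 1.696e-26 kg·m/s (from frequency = 7.674 PHz, via p = hf/c).
Ratio = 2.036e-25 / 1.696e-26 = 12.0.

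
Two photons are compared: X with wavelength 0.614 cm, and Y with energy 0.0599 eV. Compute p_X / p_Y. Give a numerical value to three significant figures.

p_X = 1.079e-31 kg·m/s (from wavelength = 0.614 cm, via p = h/λ).
p_Y = 3.201e-29 kg·m/s (from energy = 0.0599 eV, via p = E/c).
Ratio = 1.079e-31 / 3.201e-29 = 3.37e-3.

3.37e-3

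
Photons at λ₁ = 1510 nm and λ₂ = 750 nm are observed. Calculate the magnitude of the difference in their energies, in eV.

Using E = hc/λ: E₁ = 1.316·10^-19 J, E₂ = 2.649·10^-19 J.
|ΔE| = |1.316·10^-19 − 2.649·10^-19| = 1.33·10^-19 J = 0.832 eV.

0.832 eV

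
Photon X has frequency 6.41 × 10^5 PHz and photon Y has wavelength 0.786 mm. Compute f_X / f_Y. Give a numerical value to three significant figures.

1.68 × 10^9

f_X = 6.410 × 10^20 Hz (from frequency = 6.41 × 10^5 PHz, via f given directly).
f_Y = 3.814 × 10^11 Hz (from wavelength = 0.786 mm, via f = c/λ).
Ratio = 6.410 × 10^20 / 3.814 × 10^11 = 1.68 × 10^9.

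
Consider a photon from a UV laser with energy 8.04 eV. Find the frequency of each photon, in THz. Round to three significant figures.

(h = 6.62607015e-34 J·s, 1 eV = 1.602176634e-19 J.)
Convert to SI: E = 8.04 eV = 1.2882e-18 J.
Since f = E/h for a photon, f = 1.944e15 Hz.
Converting to THz: f = 1944 THz ≈ 1940 THz.

1940 THz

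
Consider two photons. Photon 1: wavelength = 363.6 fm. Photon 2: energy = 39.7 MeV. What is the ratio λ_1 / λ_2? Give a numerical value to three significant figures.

11.6

λ_1 = 3.636e-13 m (from wavelength = 363.6 fm, via λ given directly).
λ_2 = 3.123e-14 m (from energy = 39.7 MeV, via λ = hc/E).
Ratio = 3.636e-13 / 3.123e-14 = 11.6.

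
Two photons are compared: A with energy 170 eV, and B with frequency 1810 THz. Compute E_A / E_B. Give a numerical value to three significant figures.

E_A = 2.724e-17 J (from energy = 170 eV, via E given directly).
E_B = 1.199e-18 J (from frequency = 1810 THz, via E = hf).
Ratio = 2.724e-17 / 1.199e-18 = 22.7.

22.7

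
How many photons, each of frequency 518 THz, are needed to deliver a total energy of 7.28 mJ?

2.12e16 photons

Per-photon energy: E = 3.432e-19 J (from frequency = 518 THz).
N = E_total / E_photon = 0.00728 J / 3.432e-19 J = 2.12e16.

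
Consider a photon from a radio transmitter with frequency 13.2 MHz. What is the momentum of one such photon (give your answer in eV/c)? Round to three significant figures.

First convert: f = 13.2 MHz = 1.32e7 Hz.
Apply p = hf/c: p = 2.917e-35 kg·m/s.
Converting to eV/c: p = 5.459e-8 eV/c ≈ 5.46e-8 eV/c.

5.46e-8 eV/c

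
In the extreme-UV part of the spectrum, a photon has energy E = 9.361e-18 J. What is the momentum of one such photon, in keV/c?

0.0584 keV/c

For a photon p = E/c, so p = 3.122e-26 kg·m/s.
Converting to keV/c: p = 0.05843 keV/c ≈ 0.0584 keV/c.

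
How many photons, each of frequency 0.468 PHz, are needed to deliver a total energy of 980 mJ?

Per-photon energy: E = 3.101·10^-19 J (from frequency = 0.468 PHz).
N = E_total / E_photon = 0.980 J / 3.101·10^-19 J = 3.16·10^18.

3.16·10^18 photons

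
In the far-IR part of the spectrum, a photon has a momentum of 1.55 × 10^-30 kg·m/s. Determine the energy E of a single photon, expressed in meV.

2.90 meV

Use c = 2.99792458 × 10^8 m/s, 1 eV = 1.602176634 × 10^-19 J.
Apply E = pc: E = 4.647 × 10^-22 J.
Converting to meV: E = 2.900 meV ≈ 2.90 meV.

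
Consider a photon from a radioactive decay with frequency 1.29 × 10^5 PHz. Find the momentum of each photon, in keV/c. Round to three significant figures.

(h = 6.62607015 × 10^-34 J·s, c = 2.99792458 × 10^8 m/s, 1 eV = 1.602176634 × 10^-19 J.)
In SI units: f = 1.29 × 10^5 PHz = 1.29 × 10^20 Hz.
Apply p = hf/c: p = 2.851 × 10^-22 kg·m/s.
Converting to keV/c: p = 533.5 keV/c ≈ 534 keV/c.

534 keV/c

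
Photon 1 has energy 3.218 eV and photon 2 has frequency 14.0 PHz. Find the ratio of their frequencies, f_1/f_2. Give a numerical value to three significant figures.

0.0556

f_1 = 7.781e14 Hz (from energy = 3.218 eV, via f = E/h).
f_2 = 1.400e16 Hz (from frequency = 14.0 PHz, via f given directly).
Ratio = 7.781e14 / 1.400e16 = 0.0556.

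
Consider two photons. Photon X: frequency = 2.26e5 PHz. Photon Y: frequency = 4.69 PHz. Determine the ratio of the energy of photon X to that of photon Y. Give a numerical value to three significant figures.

E_X = 1.497e-13 J (from frequency = 2.26e5 PHz, via E = hf).
E_Y = 3.108e-18 J (from frequency = 4.69 PHz, via E = hf).
Ratio = 1.497e-13 / 3.108e-18 = 4.82e4.

4.82e4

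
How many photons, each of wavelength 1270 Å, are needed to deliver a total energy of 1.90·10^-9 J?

1.21·10^9 photons

Per-photon energy: E = 1.564·10^-18 J (from wavelength = 1270 Å).
N = E_total / E_photon = 1.90·10^-9 J / 1.564·10^-18 J = 1.21·10^9.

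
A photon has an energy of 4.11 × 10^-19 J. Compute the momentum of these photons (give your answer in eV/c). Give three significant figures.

(c = 2.99792458 × 10^8 m/s, 1 eV = 1.602176634 × 10^-19 J.)
For a photon p = E/c, so p = 1.371 × 10^-27 kg·m/s.
Converting to eV/c: p = 2.565 eV/c ≈ 2.57 eV/c.

2.57 eV/c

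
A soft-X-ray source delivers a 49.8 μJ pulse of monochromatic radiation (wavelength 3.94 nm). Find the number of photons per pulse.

Per-photon energy: E = 5.042 × 10^-17 J (from wavelength = 3.94 nm).
N = E_total / E_photon = 4.98 × 10^-5 J / 5.042 × 10^-17 J = 9.88 × 10^11.

9.88 × 10^11 photons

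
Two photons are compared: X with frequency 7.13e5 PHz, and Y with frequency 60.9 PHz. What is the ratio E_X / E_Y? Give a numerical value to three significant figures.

E_X = 4.724e-13 J (from frequency = 7.13e5 PHz, via E = hf).
E_Y = 4.035e-17 J (from frequency = 60.9 PHz, via E = hf).
Ratio = 4.724e-13 / 4.035e-17 = 1.17e4.

1.17e4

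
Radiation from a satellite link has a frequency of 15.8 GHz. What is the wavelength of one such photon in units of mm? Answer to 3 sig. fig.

19.0 mm

In SI units: f = 15.8 GHz = 1.58 × 10^10 Hz.
The photon relation is λ = c/f, giving λ = 0.01897 m.
Converting to mm: λ = 18.97 mm ≈ 19.0 mm.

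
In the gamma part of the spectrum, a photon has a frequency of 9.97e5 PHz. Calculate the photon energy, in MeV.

4.12 MeV

Use h = 6.62607015e-34 J·s, 1 eV = 1.602176634e-19 J.
In SI units: f = 9.97e5 PHz = 9.97e20 Hz.
Since E = hf for a photon, E = 6.606e-13 J.
Converting to MeV: E = 4.123 MeV ≈ 4.12 MeV.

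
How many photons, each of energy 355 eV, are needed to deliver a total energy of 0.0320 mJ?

5.63e11 photons

Per-photon energy: E = 5.688e-17 J (from energy = 355 eV).
N = E_total / E_photon = 3.20e-5 J / 5.688e-17 J = 5.63e11.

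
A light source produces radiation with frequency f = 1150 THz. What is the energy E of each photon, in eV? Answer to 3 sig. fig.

4.76 eV

Use h = 6.62607015e-34 J·s, 1 eV = 1.602176634e-19 J.
Convert to SI: f = 1150 THz = 1.15e15 Hz.
Since E = hf for a photon, E = 7.620e-19 J.
Converting to eV: E = 4.756 eV ≈ 4.76 eV.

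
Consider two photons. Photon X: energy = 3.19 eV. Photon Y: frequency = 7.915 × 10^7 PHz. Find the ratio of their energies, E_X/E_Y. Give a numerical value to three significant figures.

9.75 × 10^-9

E_X = 5.111 × 10^-19 J (from energy = 3.19 eV, via E given directly).
E_Y = 5.245 × 10^-11 J (from frequency = 7.915 × 10^7 PHz, via E = hf).
Ratio = 5.111 × 10^-19 / 5.245 × 10^-11 = 9.75 × 10^-9.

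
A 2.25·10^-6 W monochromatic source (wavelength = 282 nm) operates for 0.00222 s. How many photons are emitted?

Total energy: E_total = P·t = 2.25·10^-6 × 0.00222 = 4.995·10^-9 J.
Per-photon energy: E = 7.044·10^-19 J.
N = E_total / E_photon = 7.09·10^9.

7.09·10^9 photons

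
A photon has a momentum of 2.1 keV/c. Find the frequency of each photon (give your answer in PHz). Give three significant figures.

508 PHz

First convert: p = 2.1 keV/c = 1.1223·10^-24 kg·m/s.
Apply f = pc/h: f = 5.078·10^17 Hz.
Converting to PHz: f = 507.8 PHz ≈ 508 PHz.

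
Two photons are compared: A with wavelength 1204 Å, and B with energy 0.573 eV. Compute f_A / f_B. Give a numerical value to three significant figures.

f_A = 2.490 × 10^15 Hz (from wavelength = 1204 Å, via f = c/λ).
f_B = 1.386 × 10^14 Hz (from energy = 0.573 eV, via f = E/h).
Ratio = 2.490 × 10^15 / 1.386 × 10^14 = 18.0.

18.0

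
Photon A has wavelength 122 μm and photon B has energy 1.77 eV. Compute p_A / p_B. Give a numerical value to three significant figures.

5.74 × 10^-3

p_A = 5.431 × 10^-30 kg·m/s (from wavelength = 122 μm, via p = h/λ).
p_B = 9.459 × 10^-28 kg·m/s (from energy = 1.77 eV, via p = E/c).
Ratio = 5.431 × 10^-30 / 9.459 × 10^-28 = 5.74 × 10^-3.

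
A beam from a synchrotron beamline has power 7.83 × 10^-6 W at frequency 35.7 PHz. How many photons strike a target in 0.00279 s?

Total energy: E_total = P·t = 7.83 × 10^-6 × 0.00279 = 2.185 × 10^-8 J.
Per-photon energy: E = 2.366 × 10^-17 J.
N = E_total / E_photon = 9.24 × 10^8.

9.24 × 10^8 photons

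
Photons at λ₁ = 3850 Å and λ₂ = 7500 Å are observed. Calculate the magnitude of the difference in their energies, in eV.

Using E = hc/λ: E₁ = 5.160e-19 J, E₂ = 2.649e-19 J.
|ΔE| = |5.160e-19 − 2.649e-19| = 2.51e-19 J = 1.57 eV.

1.57 eV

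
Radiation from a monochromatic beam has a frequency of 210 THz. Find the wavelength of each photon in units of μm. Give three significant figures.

1.43 μm

First convert: f = 210 THz = 2.1 × 10^14 Hz.
Apply λ = c/f: λ = 1.428 × 10^-6 m.
Converting to μm: λ = 1.428 μm ≈ 1.43 μm.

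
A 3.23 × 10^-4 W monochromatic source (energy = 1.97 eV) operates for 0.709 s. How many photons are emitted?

Total energy: E_total = P·t = 3.23 × 10^-4 × 0.709 = 2.290 × 10^-4 J.
Per-photon energy: E = 3.156 × 10^-19 J.
N = E_total / E_photon = 7.26 × 10^14.

7.26 × 10^14 photons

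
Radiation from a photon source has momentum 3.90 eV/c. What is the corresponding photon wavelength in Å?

3180 Å

Take h = 6.62607015 × 10^-34 J·s, c = 2.99792458 × 10^8 m/s, 1 eV = 1.602176634 × 10^-19 J.
In SI units: p = 3.90 eV/c = 2.0843 × 10^-27 kg·m/s.
Apply λ = h/p: λ = 3.179 × 10^-7 m.
Converting to Å: λ = 3179 Å ≈ 3180 Å.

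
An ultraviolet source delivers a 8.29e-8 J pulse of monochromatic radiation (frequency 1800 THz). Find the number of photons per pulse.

Per-photon energy: E = 1.193e-18 J (from frequency = 1800 THz).
N = E_total / E_photon = 8.29e-8 J / 1.193e-18 J = 6.95e10.

6.95e10 photons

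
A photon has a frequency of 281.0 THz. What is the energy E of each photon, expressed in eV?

Take h = 6.62607015·10^-34 J·s, 1 eV = 1.602176634·10^-19 J.
In SI units: f = 281.0 THz = 2.810·10^14 Hz.
Since E = hf for a photon, E = 1.862·10^-19 J.
Converting to eV: E = 1.162 eV ≈ 1.16 eV.

1.16 eV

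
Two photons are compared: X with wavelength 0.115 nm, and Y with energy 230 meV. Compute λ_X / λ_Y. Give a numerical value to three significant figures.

λ_X = 1.150·10^-10 m (from wavelength = 0.115 nm, via λ given directly).
λ_Y = 5.391·10^-6 m (from energy = 230 meV, via λ = hc/E).
Ratio = 1.150·10^-10 / 5.391·10^-6 = 2.13·10^-5.

2.13·10^-5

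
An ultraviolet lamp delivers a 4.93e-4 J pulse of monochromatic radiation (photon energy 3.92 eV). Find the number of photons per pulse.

7.85e14 photons

Per-photon energy: E = 6.281e-19 J (from energy = 3.92 eV).
N = E_total / E_photon = 4.93e-4 J / 6.281e-19 J = 7.85e14.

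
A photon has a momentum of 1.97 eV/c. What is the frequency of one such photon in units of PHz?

0.476 PHz

Take h = 6.62607015 × 10^-34 J·s, c = 2.99792458 × 10^8 m/s, 1 eV = 1.602176634 × 10^-19 J.
Convert to SI: p = 1.97 eV/c = 1.0528 × 10^-27 kg·m/s.
Apply f = pc/h: f = 4.763 × 10^14 Hz.
Converting to PHz: f = 0.4763 PHz ≈ 0.476 PHz.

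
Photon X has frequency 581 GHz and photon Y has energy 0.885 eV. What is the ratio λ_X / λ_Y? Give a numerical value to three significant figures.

λ_X = 5.160 × 10^-4 m (from frequency = 581 GHz, via λ = c/f).
λ_Y = 1.401 × 10^-6 m (from energy = 0.885 eV, via λ = hc/E).
Ratio = 5.160 × 10^-4 / 1.401 × 10^-6 = 368.

368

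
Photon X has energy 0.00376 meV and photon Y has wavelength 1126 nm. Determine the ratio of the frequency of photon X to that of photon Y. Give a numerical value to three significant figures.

3.41e-6

f_X = 9.092e8 Hz (from energy = 0.00376 meV, via f = E/h).
f_Y = 2.662e14 Hz (from wavelength = 1126 nm, via f = c/λ).
Ratio = 9.092e8 / 2.662e14 = 3.41e-6.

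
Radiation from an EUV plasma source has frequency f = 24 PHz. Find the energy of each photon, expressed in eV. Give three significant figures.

Take h = 6.62607015 × 10^-34 J·s, 1 eV = 1.602176634 × 10^-19 J.
In SI units: f = 24 PHz = 2.4 × 10^16 Hz.
For a photon E = hf, so E = 1.590 × 10^-17 J.
Converting to eV: E = 99.26 eV ≈ 99.3 eV.

99.3 eV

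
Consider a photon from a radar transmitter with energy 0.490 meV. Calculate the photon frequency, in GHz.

118 GHz

Convert to SI: E = 0.490 meV = 7.8507e-23 J.
Apply f = E/h: f = 1.185e11 Hz.
Converting to GHz: f = 118.5 GHz ≈ 118 GHz.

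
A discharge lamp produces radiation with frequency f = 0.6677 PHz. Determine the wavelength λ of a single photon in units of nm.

Use c = 2.99792458 × 10^8 m/s.
Convert to SI: f = 0.6677 PHz = 6.677 × 10^14 Hz.
For a photon λ = c/f, so λ = 4.490 × 10^-7 m.
Converting to nm: λ = 449.0 nm ≈ 449 nm.

449 nm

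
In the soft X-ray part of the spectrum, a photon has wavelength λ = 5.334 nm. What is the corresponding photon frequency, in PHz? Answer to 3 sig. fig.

56.2 PHz

(c = 2.99792458e8 m/s.)
In SI units: λ = 5.334 nm = 5.334e-9 m.
Since f = c/λ for a photon, f = 5.620e16 Hz.
Converting to PHz: f = 56.20 PHz ≈ 56.2 PHz.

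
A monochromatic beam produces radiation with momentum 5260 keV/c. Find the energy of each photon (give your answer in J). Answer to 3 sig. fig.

Use c = 2.99792458e8 m/s, 1 eV = 1.602176634e-19 J.
First convert: p = 5260 keV/c = 2.8111e-21 kg·m/s.
Since E = pc for a photon, E = 8.427e-13 J.
So E ≈ 8.43e-13 J.

8.43e-13 J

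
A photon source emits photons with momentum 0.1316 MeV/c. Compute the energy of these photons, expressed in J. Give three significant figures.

2.11e-14 J

Use c = 2.99792458e8 m/s, 1 eV = 1.602176634e-19 J.
First convert: p = 0.1316 MeV/c = 7.0331e-23 kg·m/s.
The photon relation is E = pc, giving E = 2.108e-14 J.
So E ≈ 2.11e-14 J.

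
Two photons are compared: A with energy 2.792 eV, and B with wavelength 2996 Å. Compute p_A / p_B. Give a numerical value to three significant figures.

p_A = 1.492 × 10^-27 kg·m/s (from energy = 2.792 eV, via p = E/c).
p_B = 2.212 × 10^-27 kg·m/s (from wavelength = 2996 Å, via p = h/λ).
Ratio = 1.492 × 10^-27 / 2.212 × 10^-27 = 0.675.

0.675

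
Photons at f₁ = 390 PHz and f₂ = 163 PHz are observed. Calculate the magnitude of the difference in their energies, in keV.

Using E = hf: E₁ = 2.584e-16 J, E₂ = 1.080e-16 J.
|ΔE| = |2.584e-16 − 1.080e-16| = 1.50e-16 J = 0.939 keV.

0.939 keV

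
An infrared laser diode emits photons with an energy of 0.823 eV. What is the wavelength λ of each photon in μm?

Take h = 6.62607015·10^-34 J·s, c = 2.99792458·10^8 m/s, 1 eV = 1.602176634·10^-19 J.
In SI units: E = 0.823 eV = 1.3186·10^-19 J.
The photon relation is λ = hc/E, giving λ = 1.506·10^-6 m.
Converting to μm: λ = 1.506 μm ≈ 1.51 μm.

1.51 μm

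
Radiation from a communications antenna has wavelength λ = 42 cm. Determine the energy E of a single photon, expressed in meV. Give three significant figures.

2.95e-3 meV

Use h = 6.62607015e-34 J·s, c = 2.99792458e8 m/s, 1 eV = 1.602176634e-19 J.
Convert to SI: λ = 42 cm = 0.42 m.
For a photon E = hc/λ, so E = 4.730e-25 J.
Converting to meV: E = 0.002952 meV ≈ 2.95e-3 meV.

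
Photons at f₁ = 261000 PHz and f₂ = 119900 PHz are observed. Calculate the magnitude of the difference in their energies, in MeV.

0.584 MeV

Using E = hf: E₁ = 1.7294 × 10^-13 J, E₂ = 7.9447 × 10^-14 J.
|ΔE| = |1.7294 × 10^-13 − 7.9447 × 10^-14| = 9.35 × 10^-14 J = 0.584 MeV.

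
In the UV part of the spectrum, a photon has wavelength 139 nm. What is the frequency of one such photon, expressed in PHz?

2.16 PHz

Take c = 2.99792458·10^8 m/s.
In SI units: λ = 139 nm = 1.39·10^-7 m.
The photon relation is f = c/λ, giving f = 2.157·10^15 Hz.
Converting to PHz: f = 2.157 PHz ≈ 2.16 PHz.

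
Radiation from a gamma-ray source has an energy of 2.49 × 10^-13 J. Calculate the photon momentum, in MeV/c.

Take c = 2.99792458 × 10^8 m/s, 1 eV = 1.602176634 × 10^-19 J.
The photon relation is p = E/c, giving p = 8.306 × 10^-22 kg·m/s.
Converting to MeV/c: p = 1.554 MeV/c ≈ 1.55 MeV/c.

1.55 MeV/c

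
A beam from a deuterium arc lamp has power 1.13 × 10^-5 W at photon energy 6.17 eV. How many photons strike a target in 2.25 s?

2.57 × 10^13 photons

Total energy: E_total = P·t = 1.13 × 10^-5 × 2.25 = 2.543 × 10^-5 J.
Per-photon energy: E = 9.885 × 10^-19 J.
N = E_total / E_photon = 2.57 × 10^13.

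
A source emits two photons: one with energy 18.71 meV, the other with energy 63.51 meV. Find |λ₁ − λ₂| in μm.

46.7 μm

Using λ = hc/E: λ₁ = 6.6266·10^-5 m, λ₂ = 1.9522·10^-5 m.
|Δλ| = |6.6266·10^-5 − 1.9522·10^-5| = 4.67·10^-5 m = 46.7 μm.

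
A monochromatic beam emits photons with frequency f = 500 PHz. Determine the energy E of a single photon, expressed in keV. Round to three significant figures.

2.07 keV

(h = 6.62607015e-34 J·s, 1 eV = 1.602176634e-19 J.)
First convert: f = 500 PHz = 5.00e17 Hz.
For a photon E = hf, so E = 3.313e-16 J.
Converting to keV: E = 2.068 keV ≈ 2.07 keV.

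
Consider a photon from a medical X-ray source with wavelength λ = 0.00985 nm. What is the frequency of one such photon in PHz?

Convert to SI: λ = 0.00985 nm = 9.85e-12 m.
The photon relation is f = c/λ, giving f = 3.044e19 Hz.
Converting to PHz: f = 30440 PHz ≈ 3.04e4 PHz.

3.04e4 PHz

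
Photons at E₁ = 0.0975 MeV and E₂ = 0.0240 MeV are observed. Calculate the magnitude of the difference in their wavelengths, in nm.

0.0389 nm

Using λ = hc/E: λ₁ = 1.272e-11 m, λ₂ = 5.166e-11 m.
|Δλ| = |1.272e-11 − 5.166e-11| = 3.89e-11 m = 0.0389 nm.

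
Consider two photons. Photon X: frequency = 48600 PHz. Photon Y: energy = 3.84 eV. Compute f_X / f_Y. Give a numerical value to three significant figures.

5.23 × 10^4

f_X = 4.860 × 10^19 Hz (from frequency = 48600 PHz, via f given directly).
f_Y = 9.285 × 10^14 Hz (from energy = 3.84 eV, via f = E/h).
Ratio = 4.860 × 10^19 / 9.285 × 10^14 = 5.23 × 10^4.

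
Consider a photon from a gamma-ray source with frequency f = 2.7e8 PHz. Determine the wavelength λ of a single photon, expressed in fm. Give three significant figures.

1.11 fm

First convert: f = 2.7e8 PHz = 2.7e23 Hz.
For a photon λ = c/f, so λ = 1.110e-15 m.
Converting to fm: λ = 1.110 fm ≈ 1.11 fm.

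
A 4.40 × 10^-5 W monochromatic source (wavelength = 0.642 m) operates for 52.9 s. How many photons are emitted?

Total energy: E_total = P·t = 4.40 × 10^-5 × 52.9 = 0.002328 J.
Per-photon energy: E = 3.094 × 10^-25 J.
N = E_total / E_photon = 7.52 × 10^21.

7.52 × 10^21 photons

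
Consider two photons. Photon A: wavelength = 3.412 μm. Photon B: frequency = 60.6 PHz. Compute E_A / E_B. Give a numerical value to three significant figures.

1.45 × 10^-3

E_A = 5.822 × 10^-20 J (from wavelength = 3.412 μm, via E = hc/λ).
E_B = 4.015 × 10^-17 J (from frequency = 60.6 PHz, via E = hf).
Ratio = 5.822 × 10^-20 / 4.015 × 10^-17 = 1.45 × 10^-3.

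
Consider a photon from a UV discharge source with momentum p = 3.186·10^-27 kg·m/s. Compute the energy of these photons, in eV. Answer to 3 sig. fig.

The photon relation is E = pc, giving E = 9.551·10^-19 J.
Converting to eV: E = 5.962 eV ≈ 5.96 eV.

5.96 eV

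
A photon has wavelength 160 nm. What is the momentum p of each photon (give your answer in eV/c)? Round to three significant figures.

Use h = 6.62607015e-34 J·s, c = 2.99792458e8 m/s, 1 eV = 1.602176634e-19 J.
First convert: λ = 160 nm = 1.6e-7 m.
For a photon p = h/λ, so p = 4.141e-27 kg·m/s.
Converting to eV/c: p = 7.749 eV/c ≈ 7.75 eV/c.

7.75 eV/c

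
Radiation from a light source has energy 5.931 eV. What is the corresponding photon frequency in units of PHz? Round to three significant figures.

1.43 PHz

Convert to SI: E = 5.931 eV = 9.5025e-19 J.
For a photon f = E/h, so f = 1.434e15 Hz.
Converting to PHz: f = 1.434 PHz ≈ 1.43 PHz.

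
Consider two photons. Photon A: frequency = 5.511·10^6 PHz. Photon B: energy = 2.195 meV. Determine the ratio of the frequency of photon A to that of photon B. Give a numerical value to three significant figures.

f_A = 5.511·10^21 Hz (from frequency = 5.511·10^6 PHz, via f given directly).
f_B = 5.307·10^11 Hz (from energy = 2.195 meV, via f = E/h).
Ratio = 5.511·10^21 / 5.307·10^11 = 1.04·10^10.

1.04·10^10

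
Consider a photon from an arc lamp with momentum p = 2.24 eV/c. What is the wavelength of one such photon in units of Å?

5540 Å

In SI units: p = 2.24 eV/c = 1.1971·10^-27 kg·m/s.
For a photon λ = h/p, so λ = 5.535·10^-7 m.
Converting to Å: λ = 5535 Å ≈ 5540 Å.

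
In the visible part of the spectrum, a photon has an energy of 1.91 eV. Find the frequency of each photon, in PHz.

Take h = 6.62607015 × 10^-34 J·s, 1 eV = 1.602176634 × 10^-19 J.
Convert to SI: E = 1.91 eV = 3.0602 × 10^-19 J.
Apply f = E/h: f = 4.618 × 10^14 Hz.
Converting to PHz: f = 0.4618 PHz ≈ 0.462 PHz.

0.462 PHz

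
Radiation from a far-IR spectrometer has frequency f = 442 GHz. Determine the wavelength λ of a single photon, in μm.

678 μm

First convert: f = 442 GHz = 4.42 × 10^11 Hz.
Since λ = c/f for a photon, λ = 6.783 × 10^-4 m.
Converting to μm: λ = 678.3 μm ≈ 678 μm.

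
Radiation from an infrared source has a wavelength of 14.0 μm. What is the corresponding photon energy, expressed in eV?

0.0886 eV

Convert to SI: λ = 14.0 μm = 1.40e-5 m.
For a photon E = hc/λ, so E = 1.419e-20 J.
Converting to eV: E = 0.08856 eV ≈ 0.0886 eV.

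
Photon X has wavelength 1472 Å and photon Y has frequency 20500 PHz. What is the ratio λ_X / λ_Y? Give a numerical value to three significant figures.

λ_X = 1.472e-7 m (from wavelength = 1472 Å, via λ given directly).
λ_Y = 1.462e-11 m (from frequency = 20500 PHz, via λ = c/f).
Ratio = 1.472e-7 / 1.462e-11 = 1.01e4.

1.01e4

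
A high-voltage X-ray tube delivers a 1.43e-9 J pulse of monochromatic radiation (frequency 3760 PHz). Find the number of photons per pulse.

Per-photon energy: E = 2.491e-15 J (from frequency = 3760 PHz).
N = E_total / E_photon = 1.43e-9 J / 2.491e-15 J = 5.74e5.

5.74e5 photons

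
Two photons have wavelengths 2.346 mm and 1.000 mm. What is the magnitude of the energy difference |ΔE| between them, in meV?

Using E = hc/λ: E₁ = 8.4674e-23 J, E₂ = 1.9864e-22 J.
|ΔE| = |8.4674e-23 − 1.9864e-22| = 1.14e-22 J = 0.711 meV.

0.711 meV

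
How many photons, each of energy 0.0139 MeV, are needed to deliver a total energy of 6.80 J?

3.05 × 10^15 photons

Per-photon energy: E = 2.227 × 10^-15 J (from energy = 0.0139 MeV).
N = E_total / E_photon = 6.80 J / 2.227 × 10^-15 J = 3.05 × 10^15.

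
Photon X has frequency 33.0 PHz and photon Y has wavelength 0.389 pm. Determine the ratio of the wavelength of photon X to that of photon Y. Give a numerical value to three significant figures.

λ_X = 9.085e-9 m (from frequency = 33.0 PHz, via λ = c/f).
λ_Y = 3.890e-13 m (from wavelength = 0.389 pm, via λ given directly).
Ratio = 9.085e-9 / 3.890e-13 = 2.34e4.

2.34e4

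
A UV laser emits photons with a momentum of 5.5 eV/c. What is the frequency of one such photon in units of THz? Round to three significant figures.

1330 THz

First convert: p = 5.5 eV/c = 2.9394e-27 kg·m/s.
Apply f = pc/h: f = 1.330e15 Hz.
Converting to THz: f = 1330 THz ≈ 1330 THz.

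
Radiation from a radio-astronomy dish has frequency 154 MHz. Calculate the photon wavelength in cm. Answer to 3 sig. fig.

195 cm

(c = 2.99792458 × 10^8 m/s.)
First convert: f = 154 MHz = 1.54 × 10^8 Hz.
The photon relation is λ = c/f, giving λ = 1.947 m.
Converting to cm: λ = 194.7 cm ≈ 195 cm.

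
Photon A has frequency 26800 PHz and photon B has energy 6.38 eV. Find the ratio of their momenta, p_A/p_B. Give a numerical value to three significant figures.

1.74·10^4

p_A = 5.923·10^-23 kg·m/s (from frequency = 26800 PHz, via p = hf/c).
p_B = 3.410·10^-27 kg·m/s (from energy = 6.38 eV, via p = E/c).
Ratio = 5.923·10^-23 / 3.410·10^-27 = 1.74·10^4.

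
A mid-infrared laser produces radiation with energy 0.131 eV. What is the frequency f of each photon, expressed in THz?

First convert: E = 0.131 eV = 2.0989·10^-20 J.
The photon relation is f = E/h, giving f = 3.168·10^13 Hz.
Converting to THz: f = 31.68 THz ≈ 31.7 THz.

31.7 THz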